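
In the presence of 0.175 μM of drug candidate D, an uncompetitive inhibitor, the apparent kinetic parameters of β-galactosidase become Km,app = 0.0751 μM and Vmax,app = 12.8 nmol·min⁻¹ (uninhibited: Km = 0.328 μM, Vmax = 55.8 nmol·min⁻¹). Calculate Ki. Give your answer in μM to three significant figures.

0.0521 μM

Uncompetitive: Vmax,app = Vmax/α (and Km,app = Km/α) with α = 1 + [I]/Ki.
α = Vmax/Vmax,app = 55.8/12.8 = 4.359.
Since α = 1 + [I]/Ki, [I]/Ki = 4.359 − 1 = 3.359 and Ki = 0.175/3.359 = 0.0521 μM.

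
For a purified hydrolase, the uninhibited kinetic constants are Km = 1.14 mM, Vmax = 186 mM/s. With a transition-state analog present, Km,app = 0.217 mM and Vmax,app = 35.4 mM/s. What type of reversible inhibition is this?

Both Km and Vmax decrease by the same factor (~5.26-fold) — characteristic of uncompetitive inhibition.

uncompetitive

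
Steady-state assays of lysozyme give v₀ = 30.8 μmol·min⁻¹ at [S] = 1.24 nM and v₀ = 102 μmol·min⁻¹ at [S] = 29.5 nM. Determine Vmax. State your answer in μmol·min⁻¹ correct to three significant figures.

In reciprocal form, 1/v = (Km/Vmax)·(1/[S]) + 1/Vmax. The two points give (1/[S], 1/v) = (0.8065, 0.03247) and (0.03390, 0.009804).
Slope = (0.03247 − 0.009804)/(0.8065 − 0.03390) = 0.02934; intercept = 0.03247 − 0.02934×0.8065 = 0.008809.
Vmax = 1/intercept = 114 μmol·min⁻¹; Km = slope × Vmax = 0.02934 × 114 = 3.33 nM.

114 μmol·min⁻¹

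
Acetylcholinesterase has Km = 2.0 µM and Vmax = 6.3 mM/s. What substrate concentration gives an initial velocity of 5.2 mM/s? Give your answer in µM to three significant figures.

The required fractional saturation is v/Vmax = 5.2/6.3 = 0.8254.
Then [S]/(Km+[S]) = 0.8254 ⇒ [S] = 2.0 × 0.8254/(1 − 0.8254) = 9.45 µM.

9.45 µM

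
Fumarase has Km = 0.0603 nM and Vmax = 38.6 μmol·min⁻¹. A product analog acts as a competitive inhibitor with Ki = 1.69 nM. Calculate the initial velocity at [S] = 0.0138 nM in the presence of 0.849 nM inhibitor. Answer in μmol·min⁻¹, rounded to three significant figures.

With α = 1 + [I]/Ki = 1 + 0.849/1.69 = 1.502, the competitive rate law is v = Vmax[S] / (αKm + [S]).
v = 38.6×0.0138 / (1.502×0.0603 + 0.0138) = 0.5327/0.1044 = 5.10 μmol·min⁻¹.

5.10 μmol·min⁻¹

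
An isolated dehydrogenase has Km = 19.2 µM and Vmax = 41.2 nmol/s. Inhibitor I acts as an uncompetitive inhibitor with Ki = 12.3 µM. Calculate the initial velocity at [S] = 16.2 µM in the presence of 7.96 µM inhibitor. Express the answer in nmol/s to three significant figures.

With α = 1 + [I]/Ki = 1 + 7.96/12.3 = 1.647, the uncompetitive rate law is v = (Vmax/α)·[S] / (Km/α + [S]).
v = (41.2/1.647)×16.2 / (19.2/1.647 + 16.2) = 405.2/27.86 = 14.5 nmol/s.

14.5 nmol/s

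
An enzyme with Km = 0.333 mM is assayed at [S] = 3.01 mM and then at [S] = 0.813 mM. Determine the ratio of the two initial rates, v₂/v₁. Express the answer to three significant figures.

0.788

Since Vmax cancels, v₂/v₁ = [S]₂(Km+[S]₁) / [S]₁(Km+[S]₂).
= 0.813×(0.333+3.01) / (3.01×(0.333+0.813)) = 2.718/3.449 = 0.788.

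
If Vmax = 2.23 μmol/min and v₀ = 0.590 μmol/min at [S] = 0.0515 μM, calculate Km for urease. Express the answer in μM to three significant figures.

0.143 μM

v/Vmax = 0.590/2.23 = 0.2646 = [S]/(Km+[S]).
So Km + [S] = [S]/0.2646 = 0.1947 μM, giving Km = 0.1947 − 0.0515 = 0.143 μM.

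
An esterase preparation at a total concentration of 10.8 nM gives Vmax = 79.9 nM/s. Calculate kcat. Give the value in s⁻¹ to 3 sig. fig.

7.40 s⁻¹

kcat = Vmax/[E]total = 79.9 nM/s / 10.8 nM = 7.40 s⁻¹.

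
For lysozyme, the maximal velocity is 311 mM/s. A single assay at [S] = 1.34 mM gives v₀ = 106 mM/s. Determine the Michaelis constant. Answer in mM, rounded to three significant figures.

v/Vmax = 106/311 = 0.3408 = [S]/(Km+[S]).
So Km + [S] = [S]/0.3408 = 3.932 mM, giving Km = 3.932 − 1.34 = 2.59 mM.

2.59 mM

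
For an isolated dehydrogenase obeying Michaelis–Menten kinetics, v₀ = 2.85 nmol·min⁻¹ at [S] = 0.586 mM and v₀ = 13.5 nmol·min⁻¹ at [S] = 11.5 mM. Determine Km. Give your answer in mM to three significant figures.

2.89 mM

From v = Vmax[S]/(Km+[S]), each point gives Vmax = v(Km+[S])/[S].
Equating: 2.85(Km+0.586)/0.586 = 13.5(Km+11.5)/11.5.
4.863·Km + 2.85 = 1.174·Km + 13.5, so (4.863 − 1.174)·Km = 13.5 − 2.85.
Km = 10.65/3.690 = 2.89 mM; then Vmax = 2.85(2.89+0.586)/0.586 = 16.9 nmol·min⁻¹.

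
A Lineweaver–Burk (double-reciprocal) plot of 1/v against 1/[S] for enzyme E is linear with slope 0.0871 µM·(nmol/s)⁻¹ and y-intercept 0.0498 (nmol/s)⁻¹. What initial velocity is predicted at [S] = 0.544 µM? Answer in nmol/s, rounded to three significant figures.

The y-intercept is 1/Vmax, so Vmax = 1/0.0498 = 20.1 nmol/s.
The slope is Km/Vmax, so Km = 0.0871 × 20.1 = 1.75 µM.
Then v = 20.1 × 0.544/(1.75 + 0.544) = 4.76 nmol/s.

4.76 nmol/s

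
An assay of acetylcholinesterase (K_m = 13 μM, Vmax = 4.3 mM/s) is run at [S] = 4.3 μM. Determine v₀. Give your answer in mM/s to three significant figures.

1.07 mM/s

v = Vmax·[S]/(Km + [S]) = 4.3 × 4.3 / (13 + 4.3)
  = 18.49 / 17.30 = 1.07 mM/s.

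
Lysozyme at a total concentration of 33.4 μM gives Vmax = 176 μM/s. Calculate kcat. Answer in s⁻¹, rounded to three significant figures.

5.27 s⁻¹

kcat = Vmax/[E]total = 176 μM/s / 33.4 μM = 5.27 s⁻¹.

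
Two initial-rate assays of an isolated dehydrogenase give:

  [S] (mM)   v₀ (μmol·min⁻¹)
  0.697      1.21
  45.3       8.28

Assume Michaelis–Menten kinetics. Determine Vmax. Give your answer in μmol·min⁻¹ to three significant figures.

In reciprocal form, 1/v = (Km/Vmax)·(1/[S]) + 1/Vmax. The two points give (1/[S], 1/v) = (1.435, 0.8264) and (0.02208, 0.1208).
Slope = (0.8264 − 0.1208)/(1.435 − 0.02208) = 0.4995; intercept = 0.8264 − 0.4995×1.435 = 0.1097.
Vmax = 1/intercept = 9.11 μmol·min⁻¹; Km = slope × Vmax = 0.4995 × 9.11 = 4.55 mM.

9.11 μmol·min⁻¹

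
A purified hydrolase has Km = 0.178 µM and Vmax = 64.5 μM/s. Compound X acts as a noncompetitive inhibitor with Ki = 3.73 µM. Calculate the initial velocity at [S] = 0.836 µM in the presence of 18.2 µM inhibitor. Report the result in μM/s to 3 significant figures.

α = 1 + [I]/Ki = 1 + 18.2/3.73 = 5.879.
For a noncompetitive inhibitor, Vmax is reduced to Vmax/α while Km is unchanged: Km,app = 0.178 µM, Vmax,app = 11.0 μM/s.
v = Vmax,app·[S]/(Km,app + [S]) = 11.0 × 0.836/(0.178 + 0.836) = 9.04 μM/s.

9.04 μM/s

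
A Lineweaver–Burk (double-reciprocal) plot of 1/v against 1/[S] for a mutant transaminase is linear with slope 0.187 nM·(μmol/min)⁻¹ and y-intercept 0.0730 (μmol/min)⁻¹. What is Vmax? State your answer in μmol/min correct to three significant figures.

13.7 μmol/min

The y-intercept of a Lineweaver–Burk plot equals 1/Vmax, so Vmax = 1/0.0730 = 13.7 μmol/min.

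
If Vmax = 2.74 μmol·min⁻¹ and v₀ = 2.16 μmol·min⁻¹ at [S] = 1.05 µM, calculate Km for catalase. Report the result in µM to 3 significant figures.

v/Vmax = 2.16/2.74 = 0.7883 = [S]/(Km+[S]).
So Km + [S] = [S]/0.7883 = 1.332 µM, giving Km = 1.332 − 1.05 = 0.282 µM.

0.282 µM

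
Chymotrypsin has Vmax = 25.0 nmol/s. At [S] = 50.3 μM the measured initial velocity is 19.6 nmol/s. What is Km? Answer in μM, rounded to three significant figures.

13.9 μM

From v = Vmax[S]/(Km+[S]), Km = [S](Vmax − v)/v.
Km = 50.3 × (25.0 − 19.6) / 19.6 = 271.6/19.6 = 13.9 μM.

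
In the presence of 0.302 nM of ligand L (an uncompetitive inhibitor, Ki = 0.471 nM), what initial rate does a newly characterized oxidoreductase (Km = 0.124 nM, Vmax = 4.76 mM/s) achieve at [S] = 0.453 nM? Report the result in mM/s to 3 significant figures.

2.49 mM/s

α = 1 + [I]/Ki = 1 + 0.302/0.471 = 1.641.
For an uncompetitive inhibitor, both parameters are divided by α, giving Vmax/α and Km/α: Km,app = 0.0756 nM, Vmax,app = 2.90 mM/s.
v = Vmax,app·[S]/(Km,app + [S]) = 2.90 × 0.453/(0.0756 + 0.453) = 2.49 mM/s.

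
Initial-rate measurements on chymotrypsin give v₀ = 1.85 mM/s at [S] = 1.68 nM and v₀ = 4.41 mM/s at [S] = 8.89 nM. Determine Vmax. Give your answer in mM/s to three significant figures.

6.51 mM/s

From v = Vmax[S]/(Km+[S]), each point gives Vmax = v(Km+[S])/[S].
Equating: 1.85(Km+1.68)/1.68 = 4.41(Km+8.89)/8.89.
1.101·Km + 1.85 = 0.4961·Km + 4.41, so (1.101 − 0.4961)·Km = 4.41 − 1.85.
Km = 2.560/0.6051 = 4.23 nM; then Vmax = 1.85(4.23+1.68)/1.68 = 6.51 mM/s.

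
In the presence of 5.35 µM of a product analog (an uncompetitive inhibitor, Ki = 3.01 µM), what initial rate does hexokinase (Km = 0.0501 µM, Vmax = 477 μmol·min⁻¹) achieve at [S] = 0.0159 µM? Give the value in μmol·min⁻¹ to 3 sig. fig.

80.5 μmol·min⁻¹

With α = 1 + [I]/Ki = 1 + 5.35/3.01 = 2.777, the uncompetitive rate law is v = (Vmax/α)·[S] / (Km/α + [S]).
v = (477/2.777)×0.0159 / (0.0501/2.777 + 0.0159) = 2.731/0.03394 = 80.5 μmol·min⁻¹.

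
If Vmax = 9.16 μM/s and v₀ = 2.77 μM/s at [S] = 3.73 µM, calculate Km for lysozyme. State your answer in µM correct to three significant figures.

8.60 µM

From v = Vmax[S]/(Km+[S]), Km = [S](Vmax − v)/v.
Km = 3.73 × (9.16 − 2.77) / 2.77 = 23.83/2.77 = 8.60 µM.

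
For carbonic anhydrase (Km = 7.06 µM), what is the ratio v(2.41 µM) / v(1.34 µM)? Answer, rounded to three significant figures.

1.60

The fractional saturations are [S]/(Km+[S]) = 1.34/8.400 = 0.1595 and 2.41/9.470 = 0.2545.
v₂/v₁ is just their ratio: 0.2545/0.1595 = 1.60.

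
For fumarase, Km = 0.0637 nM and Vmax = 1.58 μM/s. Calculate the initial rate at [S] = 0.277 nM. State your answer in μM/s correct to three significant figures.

1.28 μM/s

v = Vmax·[S]/(Km + [S]) = 1.58 × 0.277 / (0.0637 + 0.277)
  = 0.4377 / 0.3407 = 1.28 μM/s.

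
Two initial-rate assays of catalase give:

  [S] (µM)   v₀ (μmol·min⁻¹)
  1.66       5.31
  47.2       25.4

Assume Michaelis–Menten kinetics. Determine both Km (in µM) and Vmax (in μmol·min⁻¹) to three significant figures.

Km = 7.55 µM; Vmax = 29.5 μmol·min⁻¹

From v = Vmax[S]/(Km+[S]), each point gives Vmax = v(Km+[S])/[S].
Equating: 5.31(Km+1.66)/1.66 = 25.4(Km+47.2)/47.2.
3.199·Km + 5.31 = 0.5381·Km + 25.4, so (3.199 − 0.5381)·Km = 25.4 − 5.31.
Km = 20.09/2.661 = 7.55 µM; then Vmax = 5.31(7.55+1.66)/1.66 = 29.5 μmol·min⁻¹.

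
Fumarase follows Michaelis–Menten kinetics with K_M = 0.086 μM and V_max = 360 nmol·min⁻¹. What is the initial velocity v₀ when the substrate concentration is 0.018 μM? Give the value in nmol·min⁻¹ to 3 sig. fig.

62.3 nmol·min⁻¹

[S]/(Km+[S]) = 0.018/0.1040 = 0.1731, the fractional saturation.
v = 0.1731 × Vmax = 0.1731 × 360 = 62.3 nmol·min⁻¹.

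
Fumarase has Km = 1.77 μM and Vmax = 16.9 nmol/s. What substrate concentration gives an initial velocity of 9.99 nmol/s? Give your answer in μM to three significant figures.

2.56 μM

The required fractional saturation is v/Vmax = 9.99/16.9 = 0.5911.
Then [S]/(Km+[S]) = 0.5911 ⇒ [S] = 1.77 × 0.5911/(1 − 0.5911) = 2.56 μM.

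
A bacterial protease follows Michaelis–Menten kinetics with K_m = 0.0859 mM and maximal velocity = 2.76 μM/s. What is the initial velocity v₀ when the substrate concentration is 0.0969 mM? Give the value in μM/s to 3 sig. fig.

1.46 μM/s

[S]/(Km+[S]) = 0.0969/0.1828 = 0.5301, the fractional saturation.
v = 0.5301 × Vmax = 0.5301 × 2.76 = 1.46 μM/s.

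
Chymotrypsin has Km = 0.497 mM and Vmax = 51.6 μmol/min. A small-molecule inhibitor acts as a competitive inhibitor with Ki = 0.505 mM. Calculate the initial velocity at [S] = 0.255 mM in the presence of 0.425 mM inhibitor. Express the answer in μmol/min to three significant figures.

11.2 μmol/min

α = 1 + [I]/Ki = 1 + 0.425/0.505 = 1.842.
For a competitive inhibitor, Vmax is unchanged and the apparent Km becomes α·Km: Km,app = 0.915 mM, Vmax,app = 51.6 μmol/min.
v = Vmax,app·[S]/(Km,app + [S]) = 51.6 × 0.255/(0.915 + 0.255) = 11.2 μmol/min.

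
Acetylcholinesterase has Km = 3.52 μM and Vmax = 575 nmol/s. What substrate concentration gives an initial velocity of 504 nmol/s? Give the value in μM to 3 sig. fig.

25.0 μM

The required fractional saturation is v/Vmax = 504/575 = 0.8765.
Then [S]/(Km+[S]) = 0.8765 ⇒ [S] = 3.52 × 0.8765/(1 − 0.8765) = 25.0 μM.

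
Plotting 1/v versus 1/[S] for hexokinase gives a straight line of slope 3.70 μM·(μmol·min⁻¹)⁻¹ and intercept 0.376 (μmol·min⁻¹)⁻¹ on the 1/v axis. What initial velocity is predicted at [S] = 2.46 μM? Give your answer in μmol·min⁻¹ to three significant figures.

The y-intercept is 1/Vmax, so Vmax = 1/0.376 = 2.66 μmol·min⁻¹.
The slope is Km/Vmax, so Km = 3.70 × 2.66 = 9.84 μM.
Then v = 2.66 × 2.46/(9.84 + 2.46) = 0.532 μmol·min⁻¹.

0.532 μmol·min⁻¹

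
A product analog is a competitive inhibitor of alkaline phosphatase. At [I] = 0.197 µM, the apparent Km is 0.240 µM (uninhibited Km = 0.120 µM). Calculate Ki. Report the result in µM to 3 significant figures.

Competitive: Km,app = α·Km with α = 1 + [I]/Ki.
α = Km,app/Km = 0.240/0.120 = 2.000.
Ki = [I]/(α − 1) = 0.197/1.000 = 0.197 µM.

0.197 µM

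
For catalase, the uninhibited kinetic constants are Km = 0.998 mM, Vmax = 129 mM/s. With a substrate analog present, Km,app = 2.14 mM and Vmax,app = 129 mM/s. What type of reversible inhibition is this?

competitive

Km increases (0.998 → 2.14 mM) while Vmax is unchanged — the hallmark of competitive inhibition.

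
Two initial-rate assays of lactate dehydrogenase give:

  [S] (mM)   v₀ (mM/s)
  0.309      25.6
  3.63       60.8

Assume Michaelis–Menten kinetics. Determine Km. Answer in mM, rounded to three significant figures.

From v = Vmax[S]/(Km+[S]), each point gives Vmax = v(Km+[S])/[S].
Equating: 25.6(Km+0.309)/0.309 = 60.8(Km+3.63)/3.63.
82.85·Km + 25.6 = 16.75·Km + 60.8, so (82.85 − 16.75)·Km = 60.8 − 25.6.
Km = 35.20/66.10 = 0.533 mM; then Vmax = 25.6(0.533+0.309)/0.309 = 69.7 mM/s.

0.533 mM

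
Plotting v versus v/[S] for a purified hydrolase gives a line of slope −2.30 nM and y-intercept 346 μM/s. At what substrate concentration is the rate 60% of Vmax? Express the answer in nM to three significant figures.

3.45 nM

The Eadie–Hofstee slope gives Km = 2.30 nM (slope = −Km).
v/Vmax = [S]/(Km+[S]) = 0.6 ⇒ [S] = Km·0.6/(1−0.6) = 2.30 × 1.500 = 3.45 nM.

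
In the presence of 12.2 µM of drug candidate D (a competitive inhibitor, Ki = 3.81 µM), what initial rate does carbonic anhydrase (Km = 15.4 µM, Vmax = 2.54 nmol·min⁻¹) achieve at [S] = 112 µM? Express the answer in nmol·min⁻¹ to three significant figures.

With α = 1 + [I]/Ki = 1 + 12.2/3.81 = 4.202, the competitive rate law is v = Vmax[S] / (αKm + [S]).
v = 2.54×112 / (4.202×15.4 + 112) = 284.5/176.7 = 1.61 nmol·min⁻¹.

1.61 nmol·min⁻¹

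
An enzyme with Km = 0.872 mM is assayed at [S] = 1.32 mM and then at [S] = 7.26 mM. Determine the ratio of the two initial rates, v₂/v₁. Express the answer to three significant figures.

Since Vmax cancels, v₂/v₁ = [S]₂(Km+[S]₁) / [S]₁(Km+[S]₂).
= 7.26×(0.872+1.32) / (1.32×(0.872+7.26)) = 15.91/10.73 = 1.48.

1.48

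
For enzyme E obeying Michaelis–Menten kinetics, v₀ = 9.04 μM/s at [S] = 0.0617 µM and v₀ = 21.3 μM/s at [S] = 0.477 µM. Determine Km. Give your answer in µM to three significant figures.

0.120 µM

From v = Vmax[S]/(Km+[S]), each point gives Vmax = v(Km+[S])/[S].
Equating: 9.04(Km+0.0617)/0.0617 = 21.3(Km+0.477)/0.477.
146.5·Km + 9.04 = 44.65·Km + 21.3, so (146.5 − 44.65)·Km = 21.3 − 9.04.
Km = 12.26/101.9 = 0.120 µM; then Vmax = 9.04(0.120+0.0617)/0.0617 = 26.7 μM/s.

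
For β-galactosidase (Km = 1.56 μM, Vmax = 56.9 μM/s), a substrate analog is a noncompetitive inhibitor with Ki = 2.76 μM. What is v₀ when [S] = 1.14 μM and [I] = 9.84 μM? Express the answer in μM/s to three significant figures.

5.26 μM/s

With α = 1 + [I]/Ki = 1 + 9.84/2.76 = 4.565, the noncompetitive rate law is v = (Vmax/α)·[S] / (Km + [S]).
v = (56.9/4.565)×1.14 / (1.56 + 1.14) = 14.21/2.700 = 5.26 μM/s.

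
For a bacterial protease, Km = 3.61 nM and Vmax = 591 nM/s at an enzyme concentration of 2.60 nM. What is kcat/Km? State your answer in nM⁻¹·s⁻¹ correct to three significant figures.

63.0 nM⁻¹·s⁻¹

kcat = Vmax/[E]total = 591/2.60 = 227 s⁻¹.
kcat/Km = 227/3.61 = 63.0 nM⁻¹·s⁻¹.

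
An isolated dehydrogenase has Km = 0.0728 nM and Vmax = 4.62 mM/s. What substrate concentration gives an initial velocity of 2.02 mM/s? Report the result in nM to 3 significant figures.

0.0566 nM

The required fractional saturation is v/Vmax = 2.02/4.62 = 0.4372.
Then [S]/(Km+[S]) = 0.4372 ⇒ [S] = 0.0728 × 0.4372/(1 − 0.4372) = 0.0566 nM.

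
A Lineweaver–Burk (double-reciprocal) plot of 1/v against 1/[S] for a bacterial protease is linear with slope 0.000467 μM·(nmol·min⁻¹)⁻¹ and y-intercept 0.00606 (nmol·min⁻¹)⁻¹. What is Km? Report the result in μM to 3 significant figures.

y-intercept = 1/Vmax ⇒ Vmax = 165 nmol·min⁻¹; slope = Km/Vmax ⇒ Km = slope × Vmax.
Km = 0.000467 × 165 = 0.0771 μM.

0.0771 μM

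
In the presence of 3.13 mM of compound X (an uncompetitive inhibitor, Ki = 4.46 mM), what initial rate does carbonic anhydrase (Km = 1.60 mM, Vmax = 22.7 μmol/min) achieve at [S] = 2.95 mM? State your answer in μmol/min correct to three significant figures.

10.1 μmol/min

α = 1 + [I]/Ki = 1 + 3.13/4.46 = 1.702.
For an uncompetitive inhibitor, both parameters are divided by α, giving Vmax/α and Km/α: Km,app = 0.940 mM, Vmax,app = 13.3 μmol/min.
v = Vmax,app·[S]/(Km,app + [S]) = 13.3 × 2.95/(0.940 + 2.95) = 10.1 μmol/min.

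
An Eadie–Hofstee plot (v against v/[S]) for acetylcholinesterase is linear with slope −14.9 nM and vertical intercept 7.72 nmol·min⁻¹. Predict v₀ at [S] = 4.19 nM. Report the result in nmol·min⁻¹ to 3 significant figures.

1.69 nmol·min⁻¹

In the Eadie–Hofstee form v = Vmax − Km·(v/[S]), the slope is −Km and the intercept is Vmax, so Km = 14.9 nM and Vmax = 7.72 nmol·min⁻¹.
v = 7.72 × 4.19/(14.9 + 4.19) = 1.69 nmol·min⁻¹.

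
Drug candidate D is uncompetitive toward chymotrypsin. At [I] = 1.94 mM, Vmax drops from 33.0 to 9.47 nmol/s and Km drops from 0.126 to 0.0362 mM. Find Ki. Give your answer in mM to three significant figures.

Uncompetitive: Vmax,app = Vmax/α (and Km,app = Km/α) with α = 1 + [I]/Ki.
α = Vmax/Vmax,app = 33.0/9.47 = 3.485.
Ki = [I]/(α − 1) = 1.94/2.485 = 0.781 mM.

0.781 mM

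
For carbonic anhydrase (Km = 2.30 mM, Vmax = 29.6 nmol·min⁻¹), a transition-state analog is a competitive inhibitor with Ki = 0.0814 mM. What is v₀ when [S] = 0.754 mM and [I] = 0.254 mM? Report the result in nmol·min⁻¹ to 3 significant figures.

2.18 nmol·min⁻¹

α = 1 + [I]/Ki = 1 + 0.254/0.0814 = 4.120.
For a competitive inhibitor, Vmax is unchanged and the apparent Km becomes α·Km: Km,app = 9.48 mM, Vmax,app = 29.6 nmol·min⁻¹.
v = Vmax,app·[S]/(Km,app + [S]) = 29.6 × 0.754/(9.48 + 0.754) = 2.18 nmol·min⁻¹.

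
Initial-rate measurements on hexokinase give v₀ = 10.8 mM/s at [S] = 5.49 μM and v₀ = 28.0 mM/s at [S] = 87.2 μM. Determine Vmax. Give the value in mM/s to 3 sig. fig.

31.4 mM/s

From v = Vmax[S]/(Km+[S]), each point gives Vmax = v(Km+[S])/[S].
Equating: 10.8(Km+5.49)/5.49 = 28.0(Km+87.2)/87.2.
1.967·Km + 10.8 = 0.3211·Km + 28.0, so (1.967 − 0.3211)·Km = 28.0 − 10.8.
Km = 17.20/1.646 = 10.4 μM; then Vmax = 10.8(10.4+5.49)/5.49 = 31.4 mM/s.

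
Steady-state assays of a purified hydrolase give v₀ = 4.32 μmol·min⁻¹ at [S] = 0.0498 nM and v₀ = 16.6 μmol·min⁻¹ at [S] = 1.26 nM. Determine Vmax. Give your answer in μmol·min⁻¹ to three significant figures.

18.8 μmol·min⁻¹

From v = Vmax[S]/(Km+[S]), each point gives Vmax = v(Km+[S])/[S].
Equating: 4.32(Km+0.0498)/0.0498 = 16.6(Km+1.26)/1.26.
86.75·Km + 4.32 = 13.17·Km + 16.6, so (86.75 − 13.17)·Km = 16.6 − 4.32.
Km = 12.28/73.57 = 0.167 nM; then Vmax = 4.32(0.167+0.0498)/0.0498 = 18.8 μmol·min⁻¹.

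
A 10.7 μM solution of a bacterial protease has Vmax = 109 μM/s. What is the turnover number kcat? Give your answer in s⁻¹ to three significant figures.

kcat = Vmax/[E]total = 109 μM/s / 10.7 μM = 10.2 s⁻¹.

10.2 s⁻¹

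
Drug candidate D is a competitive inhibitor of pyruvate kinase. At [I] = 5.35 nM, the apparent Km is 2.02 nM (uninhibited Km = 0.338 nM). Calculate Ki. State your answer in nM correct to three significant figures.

1.08 nM

Competitive: Km,app = α·Km with α = 1 + [I]/Ki.
α = Km,app/Km = 2.02/0.338 = 5.976.
Since α = 1 + [I]/Ki, [I]/Ki = 5.976 − 1 = 4.976 and Ki = 5.35/4.976 = 1.08 nM.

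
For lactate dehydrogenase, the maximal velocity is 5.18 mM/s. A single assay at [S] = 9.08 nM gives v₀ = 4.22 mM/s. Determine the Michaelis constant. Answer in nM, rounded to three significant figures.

From v = Vmax[S]/(Km+[S]), Km = [S](Vmax − v)/v.
Km = 9.08 × (5.18 − 4.22) / 4.22 = 8.717/4.22 = 2.07 nM.

2.07 nM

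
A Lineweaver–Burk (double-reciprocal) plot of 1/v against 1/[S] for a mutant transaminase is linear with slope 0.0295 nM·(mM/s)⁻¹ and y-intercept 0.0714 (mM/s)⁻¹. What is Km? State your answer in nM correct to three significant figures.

y-intercept = 1/Vmax ⇒ Vmax = 14.0 mM/s; slope = Km/Vmax ⇒ Km = slope × Vmax.
Km = 0.0295 × 14.0 = 0.413 nM.

0.413 nM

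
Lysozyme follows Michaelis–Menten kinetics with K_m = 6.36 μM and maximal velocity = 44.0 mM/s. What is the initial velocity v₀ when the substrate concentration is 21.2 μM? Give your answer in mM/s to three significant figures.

33.8 mM/s

v = Vmax·[S]/(Km + [S]) = 44.0 × 21.2 / (6.36 + 21.2)
  = 932.8 / 27.56 = 33.8 mM/s.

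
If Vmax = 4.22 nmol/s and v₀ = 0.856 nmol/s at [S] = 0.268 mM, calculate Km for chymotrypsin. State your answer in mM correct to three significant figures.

From v = Vmax[S]/(Km+[S]), Km = [S](Vmax − v)/v.
Km = 0.268 × (4.22 − 0.856) / 0.856 = 0.9016/0.856 = 1.05 mM.

1.05 mM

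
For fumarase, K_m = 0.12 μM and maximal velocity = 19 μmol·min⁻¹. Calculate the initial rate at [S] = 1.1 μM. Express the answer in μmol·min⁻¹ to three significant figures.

v = Vmax·[S]/(Km + [S]) = 19 × 1.1 / (0.12 + 1.1)
  = 20.90 / 1.220 = 17.1 μmol·min⁻¹.

17.1 μmol·min⁻¹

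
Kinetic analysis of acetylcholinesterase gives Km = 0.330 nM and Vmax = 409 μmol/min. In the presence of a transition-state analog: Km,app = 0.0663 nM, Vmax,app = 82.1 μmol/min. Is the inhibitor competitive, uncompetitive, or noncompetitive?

Both Km and Vmax decrease by the same factor (~4.98-fold) — characteristic of uncompetitive inhibition.

uncompetitive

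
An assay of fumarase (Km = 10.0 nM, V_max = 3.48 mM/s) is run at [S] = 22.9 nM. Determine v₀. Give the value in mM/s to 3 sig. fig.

2.42 mM/s

v = Vmax·[S]/(Km + [S]) = 3.48 × 22.9 / (10.0 + 22.9)
  = 79.69 / 32.90 = 2.42 mM/s.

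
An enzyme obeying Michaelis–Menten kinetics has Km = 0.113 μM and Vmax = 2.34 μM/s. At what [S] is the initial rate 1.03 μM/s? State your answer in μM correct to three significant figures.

0.0888 μM

The required fractional saturation is v/Vmax = 1.03/2.34 = 0.4402.
Then [S]/(Km+[S]) = 0.4402 ⇒ [S] = 0.113 × 0.4402/(1 − 0.4402) = 0.0888 μM.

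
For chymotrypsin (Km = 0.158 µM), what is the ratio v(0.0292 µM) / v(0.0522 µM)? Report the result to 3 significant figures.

0.628

The fractional saturations are [S]/(Km+[S]) = 0.0522/0.2102 = 0.2483 and 0.0292/0.1872 = 0.1560.
v₂/v₁ is just their ratio: 0.1560/0.2483 = 0.628.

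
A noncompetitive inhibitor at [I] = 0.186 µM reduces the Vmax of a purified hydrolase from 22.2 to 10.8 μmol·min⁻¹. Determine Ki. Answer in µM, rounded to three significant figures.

0.176 µM

Noncompetitive: Vmax,app = Vmax/α with α = 1 + [I]/Ki.
α = Vmax/Vmax,app = 22.2/10.8 = 2.056.
Ki = [I]/(α − 1) = 0.186/1.056 = 0.176 µM.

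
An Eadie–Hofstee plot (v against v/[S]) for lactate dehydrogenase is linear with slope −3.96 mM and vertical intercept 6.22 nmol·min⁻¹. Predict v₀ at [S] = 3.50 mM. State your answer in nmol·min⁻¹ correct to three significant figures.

In the Eadie–Hofstee form v = Vmax − Km·(v/[S]), the slope is −Km and the intercept is Vmax, so Km = 3.96 mM and Vmax = 6.22 nmol·min⁻¹.
v = 6.22 × 3.50/(3.96 + 3.50) = 2.92 nmol·min⁻¹.

2.92 nmol·min⁻¹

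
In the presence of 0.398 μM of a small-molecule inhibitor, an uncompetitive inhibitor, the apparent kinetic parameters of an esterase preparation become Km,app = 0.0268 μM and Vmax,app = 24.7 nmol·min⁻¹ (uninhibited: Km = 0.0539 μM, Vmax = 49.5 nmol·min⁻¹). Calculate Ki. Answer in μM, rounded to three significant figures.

0.396 μM

Uncompetitive: Vmax,app = Vmax/α (and Km,app = Km/α) with α = 1 + [I]/Ki.
α = Vmax/Vmax,app = 49.5/24.7 = 2.004.
Since α = 1 + [I]/Ki, [I]/Ki = 2.004 − 1 = 1.004 and Ki = 0.398/1.004 = 0.396 μM.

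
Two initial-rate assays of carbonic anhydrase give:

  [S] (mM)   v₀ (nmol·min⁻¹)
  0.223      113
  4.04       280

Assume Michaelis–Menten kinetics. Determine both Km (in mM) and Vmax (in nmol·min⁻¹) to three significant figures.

Km = 0.382 mM; Vmax = 306 nmol·min⁻¹

In reciprocal form, 1/v = (Km/Vmax)·(1/[S]) + 1/Vmax. The two points give (1/[S], 1/v) = (4.484, 0.008850) and (0.2475, 0.003571).
Slope = (0.008850 − 0.003571)/(4.484 − 0.2475) = 0.001246; intercept = 0.008850 − 0.001246×4.484 = 0.003263.
Vmax = 1/intercept = 306 nmol·min⁻¹; Km = slope × Vmax = 0.001246 × 306 = 0.382 mM.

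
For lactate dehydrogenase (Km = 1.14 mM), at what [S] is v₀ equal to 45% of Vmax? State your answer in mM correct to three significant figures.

0.933 mM

v/Vmax = [S]/(Km+[S]) = 0.45, so [S] = Km·0.45/(1 − 0.45) = 1.14 × 0.8182.
[S] = 0.933 mM.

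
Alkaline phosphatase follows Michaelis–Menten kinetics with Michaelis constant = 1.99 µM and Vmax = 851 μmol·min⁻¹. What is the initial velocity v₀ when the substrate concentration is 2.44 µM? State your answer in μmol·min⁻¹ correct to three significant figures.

[S]/(Km+[S]) = 2.44/4.430 = 0.5508, the fractional saturation.
v = 0.5508 × Vmax = 0.5508 × 851 = 469 μmol·min⁻¹.

469 μmol·min⁻¹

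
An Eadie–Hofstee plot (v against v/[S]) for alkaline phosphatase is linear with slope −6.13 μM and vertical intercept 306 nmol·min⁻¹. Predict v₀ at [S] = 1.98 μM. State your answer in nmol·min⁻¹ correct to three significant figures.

In the Eadie–Hofstee form v = Vmax − Km·(v/[S]), the slope is −Km and the intercept is Vmax, so Km = 6.13 μM and Vmax = 306 nmol·min⁻¹.
v = 306 × 1.98/(6.13 + 1.98) = 74.7 nmol·min⁻¹.

74.7 nmol·min⁻¹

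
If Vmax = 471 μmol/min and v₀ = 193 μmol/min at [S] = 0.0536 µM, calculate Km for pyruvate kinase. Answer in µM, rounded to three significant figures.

v/Vmax = 193/471 = 0.4098 = [S]/(Km+[S]).
So Km + [S] = [S]/0.4098 = 0.1308 µM, giving Km = 0.1308 − 0.0536 = 0.0772 µM.

0.0772 µM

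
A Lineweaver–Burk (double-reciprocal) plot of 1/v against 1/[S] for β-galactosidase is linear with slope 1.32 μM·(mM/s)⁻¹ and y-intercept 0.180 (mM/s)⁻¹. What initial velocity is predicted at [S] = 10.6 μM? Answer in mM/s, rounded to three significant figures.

3.28 mM/s

The y-intercept is 1/Vmax, so Vmax = 1/0.180 = 5.56 mM/s.
The slope is Km/Vmax, so Km = 1.32 × 5.56 = 7.33 μM.
Then v = 5.56 × 10.6/(7.33 + 10.6) = 3.28 mM/s.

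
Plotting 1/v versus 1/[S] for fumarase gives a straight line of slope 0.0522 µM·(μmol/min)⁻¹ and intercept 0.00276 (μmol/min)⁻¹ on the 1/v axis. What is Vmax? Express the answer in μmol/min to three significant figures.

The y-intercept of a Lineweaver–Burk plot equals 1/Vmax, so Vmax = 1/0.00276 = 362 μmol/min.

362 μmol/min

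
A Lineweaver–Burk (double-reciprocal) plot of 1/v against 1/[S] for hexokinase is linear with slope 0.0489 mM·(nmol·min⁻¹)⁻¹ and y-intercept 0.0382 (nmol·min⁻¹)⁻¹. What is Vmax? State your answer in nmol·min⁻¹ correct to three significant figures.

26.2 nmol·min⁻¹

The y-intercept of a Lineweaver–Burk plot equals 1/Vmax, so Vmax = 1/0.0382 = 26.2 nmol·min⁻¹.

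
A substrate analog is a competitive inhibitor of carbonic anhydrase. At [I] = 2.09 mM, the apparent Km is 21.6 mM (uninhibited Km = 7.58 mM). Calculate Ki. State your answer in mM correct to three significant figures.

Competitive: Km,app = α·Km with α = 1 + [I]/Ki.
α = Km,app/Km = 21.6/7.58 = 2.850.
Since α = 1 + [I]/Ki, [I]/Ki = 2.850 − 1 = 1.850 and Ki = 2.09/1.850 = 1.13 mM.

1.13 mM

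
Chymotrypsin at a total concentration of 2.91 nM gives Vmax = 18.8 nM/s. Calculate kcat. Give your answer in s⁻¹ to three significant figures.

kcat = Vmax/[E]total = 18.8 nM/s / 2.91 nM = 6.46 s⁻¹.

6.46 s⁻¹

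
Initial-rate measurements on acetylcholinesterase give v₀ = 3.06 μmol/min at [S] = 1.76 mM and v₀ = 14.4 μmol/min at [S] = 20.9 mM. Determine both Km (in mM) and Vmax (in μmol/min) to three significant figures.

Km = 10.8 mM; Vmax = 21.8 μmol/min

In reciprocal form, 1/v = (Km/Vmax)·(1/[S]) + 1/Vmax. The two points give (1/[S], 1/v) = (0.5682, 0.3268) and (0.04785, 0.06944).
Slope = (0.3268 − 0.06944)/(0.5682 − 0.04785) = 0.4946; intercept = 0.3268 − 0.4946×0.5682 = 0.04578.
Vmax = 1/intercept = 21.8 μmol/min; Km = slope × Vmax = 0.4946 × 21.8 = 10.8 mM.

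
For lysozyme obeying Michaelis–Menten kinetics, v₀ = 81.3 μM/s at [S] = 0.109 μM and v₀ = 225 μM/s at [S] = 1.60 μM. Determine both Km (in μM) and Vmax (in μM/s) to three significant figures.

In reciprocal form, 1/v = (Km/Vmax)·(1/[S]) + 1/Vmax. The two points give (1/[S], 1/v) = (9.174, 0.01230) and (0.6250, 0.004444).
Slope = (0.01230 − 0.004444)/(9.174 − 0.6250) = 0.0009189; intercept = 0.01230 − 0.0009189×9.174 = 0.003870.
Vmax = 1/intercept = 258 μM/s; Km = slope × Vmax = 0.0009189 × 258 = 0.237 μM.

Km = 0.237 μM; Vmax = 258 μM/s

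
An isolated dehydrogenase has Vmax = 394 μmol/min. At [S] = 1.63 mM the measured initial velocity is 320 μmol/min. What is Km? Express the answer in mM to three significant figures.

0.377 mM

v/Vmax = 320/394 = 0.8122 = [S]/(Km+[S]).
So Km + [S] = [S]/0.8122 = 2.007 mM, giving Km = 2.007 − 1.63 = 0.377 mM.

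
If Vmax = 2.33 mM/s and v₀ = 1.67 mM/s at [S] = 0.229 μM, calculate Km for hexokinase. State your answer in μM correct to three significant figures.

From v = Vmax[S]/(Km+[S]), Km = [S](Vmax − v)/v.
Km = 0.229 × (2.33 − 1.67) / 1.67 = 0.1511/1.67 = 0.0905 μM.

0.0905 μM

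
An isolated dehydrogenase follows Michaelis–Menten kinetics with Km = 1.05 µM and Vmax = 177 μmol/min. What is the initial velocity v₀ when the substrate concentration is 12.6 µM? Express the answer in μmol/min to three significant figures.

[S]/(Km+[S]) = 12.6/13.65 = 0.9231, the fractional saturation.
v = 0.9231 × Vmax = 0.9231 × 177 = 163 μmol/min.

163 μmol/min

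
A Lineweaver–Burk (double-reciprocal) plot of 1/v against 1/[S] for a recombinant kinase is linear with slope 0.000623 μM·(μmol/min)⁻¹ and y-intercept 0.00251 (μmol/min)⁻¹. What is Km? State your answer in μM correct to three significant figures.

0.248 μM

y-intercept = 1/Vmax ⇒ Vmax = 398 μmol/min; slope = Km/Vmax ⇒ Km = slope × Vmax.
Km = 0.000623 × 398 = 0.248 μM.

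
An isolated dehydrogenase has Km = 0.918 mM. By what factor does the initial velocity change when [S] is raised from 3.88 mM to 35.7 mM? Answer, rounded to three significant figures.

The fractional saturations are [S]/(Km+[S]) = 3.88/4.798 = 0.8087 and 35.7/36.62 = 0.9749.
v₂/v₁ is just their ratio: 0.9749/0.8087 = 1.21.

1.21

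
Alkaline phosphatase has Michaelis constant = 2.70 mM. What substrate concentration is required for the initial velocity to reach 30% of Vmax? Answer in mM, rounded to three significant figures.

v/Vmax = [S]/(Km+[S]) = 0.3, so [S] = Km·0.3/(1 − 0.3) = 2.70 × 0.4286.
[S] = 1.16 mM.

1.16 mM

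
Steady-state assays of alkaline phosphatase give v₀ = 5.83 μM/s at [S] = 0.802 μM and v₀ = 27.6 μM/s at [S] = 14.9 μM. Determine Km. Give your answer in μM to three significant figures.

From v = Vmax[S]/(Km+[S]), each point gives Vmax = v(Km+[S])/[S].
Equating: 5.83(Km+0.802)/0.802 = 27.6(Km+14.9)/14.9.
7.269·Km + 5.83 = 1.852·Km + 27.6, so (7.269 − 1.852)·Km = 27.6 − 5.83.
Km = 21.77/5.417 = 4.02 μM; then Vmax = 5.83(4.02+0.802)/0.802 = 35.0 μM/s.

4.02 μM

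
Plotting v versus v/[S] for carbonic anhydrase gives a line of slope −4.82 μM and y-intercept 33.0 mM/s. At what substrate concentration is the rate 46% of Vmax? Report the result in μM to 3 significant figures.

The Eadie–Hofstee slope gives Km = 4.82 μM (slope = −Km).
v/Vmax = [S]/(Km+[S]) = 0.46 ⇒ [S] = Km·0.46/(1−0.46) = 4.82 × 0.8519 = 4.11 μM.

4.11 μM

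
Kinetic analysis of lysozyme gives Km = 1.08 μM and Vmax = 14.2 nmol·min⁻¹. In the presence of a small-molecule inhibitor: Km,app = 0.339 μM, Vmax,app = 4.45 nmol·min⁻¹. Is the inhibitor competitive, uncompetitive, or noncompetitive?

uncompetitive

Both Km and Vmax decrease by the same factor (~3.19-fold) — characteristic of uncompetitive inhibition.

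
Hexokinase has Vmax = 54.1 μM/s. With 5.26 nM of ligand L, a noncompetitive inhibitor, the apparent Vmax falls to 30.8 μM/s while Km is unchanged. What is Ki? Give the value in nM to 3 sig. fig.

Noncompetitive: Vmax,app = Vmax/α with α = 1 + [I]/Ki.
α = Vmax/Vmax,app = 54.1/30.8 = 1.756.
Since α = 1 + [I]/Ki, [I]/Ki = 1.756 − 1 = 0.7565 and Ki = 5.26/0.7565 = 6.95 nM.

6.95 nM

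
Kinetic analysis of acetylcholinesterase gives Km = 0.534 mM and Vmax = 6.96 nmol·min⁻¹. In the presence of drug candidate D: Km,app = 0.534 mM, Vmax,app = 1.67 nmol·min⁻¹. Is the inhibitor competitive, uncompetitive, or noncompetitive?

noncompetitive

Vmax decreases (6.96 → 1.67 nmol·min⁻¹) while Km is unchanged — pure noncompetitive inhibition.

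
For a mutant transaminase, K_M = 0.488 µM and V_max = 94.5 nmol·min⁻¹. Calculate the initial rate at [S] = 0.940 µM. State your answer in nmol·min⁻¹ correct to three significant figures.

[S]/(Km+[S]) = 0.940/1.428 = 0.6583, the fractional saturation.
v = 0.6583 × Vmax = 0.6583 × 94.5 = 62.2 nmol·min⁻¹.

62.2 nmol·min⁻¹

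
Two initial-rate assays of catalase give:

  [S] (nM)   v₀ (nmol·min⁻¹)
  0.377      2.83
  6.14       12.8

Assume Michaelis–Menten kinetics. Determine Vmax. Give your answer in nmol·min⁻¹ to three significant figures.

In reciprocal form, 1/v = (Km/Vmax)·(1/[S]) + 1/Vmax. The two points give (1/[S], 1/v) = (2.653, 0.3534) and (0.1629, 0.07812).
Slope = (0.3534 − 0.07812)/(2.653 − 0.1629) = 0.1106; intercept = 0.3534 − 0.1106×2.653 = 0.06012.
Vmax = 1/intercept = 16.6 nmol·min⁻¹; Km = slope × Vmax = 0.1106 × 16.6 = 1.84 nM.

16.6 nmol·min⁻¹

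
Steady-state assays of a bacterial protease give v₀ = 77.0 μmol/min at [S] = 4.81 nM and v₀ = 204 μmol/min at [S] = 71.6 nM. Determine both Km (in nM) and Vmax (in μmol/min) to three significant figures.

From v = Vmax[S]/(Km+[S]), each point gives Vmax = v(Km+[S])/[S].
Equating: 77.0(Km+4.81)/4.81 = 204(Km+71.6)/71.6.
16.01·Km + 77.0 = 2.849·Km + 204, so (16.01 − 2.849)·Km = 204 − 77.0.
Km = 127.0/13.16 = 9.65 nM; then Vmax = 77.0(9.65+4.81)/4.81 = 231 μmol/min.

Km = 9.65 nM; Vmax = 231 μmol/min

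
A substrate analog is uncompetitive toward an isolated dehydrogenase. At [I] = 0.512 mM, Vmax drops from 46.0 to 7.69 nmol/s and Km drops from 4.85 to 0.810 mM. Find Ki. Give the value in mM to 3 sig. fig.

Uncompetitive: Vmax,app = Vmax/α (and Km,app = Km/α) with α = 1 + [I]/Ki.
α = Vmax/Vmax,app = 46.0/7.69 = 5.982.
Ki = [I]/(α − 1) = 0.512/4.982 = 0.103 mM.

0.103 mM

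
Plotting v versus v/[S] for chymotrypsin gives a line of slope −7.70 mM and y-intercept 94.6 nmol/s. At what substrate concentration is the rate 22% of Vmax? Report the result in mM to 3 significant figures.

2.17 mM

The Eadie–Hofstee slope gives Km = 7.70 mM (slope = −Km).
v/Vmax = [S]/(Km+[S]) = 0.22 ⇒ [S] = Km·0.22/(1−0.22) = 7.70 × 0.2821 = 2.17 mM.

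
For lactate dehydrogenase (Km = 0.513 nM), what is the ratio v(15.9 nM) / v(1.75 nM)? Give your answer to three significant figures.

The fractional saturations are [S]/(Km+[S]) = 1.75/2.263 = 0.7733 and 15.9/16.41 = 0.9687.
v₂/v₁ is just their ratio: 0.9687/0.7733 = 1.25.

1.25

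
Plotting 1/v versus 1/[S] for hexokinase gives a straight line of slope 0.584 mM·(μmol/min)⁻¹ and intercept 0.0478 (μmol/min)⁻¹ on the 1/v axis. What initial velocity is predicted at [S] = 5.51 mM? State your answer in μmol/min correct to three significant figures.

6.50 μmol/min

The y-intercept is 1/Vmax, so Vmax = 1/0.0478 = 20.9 μmol/min.
The slope is Km/Vmax, so Km = 0.584 × 20.9 = 12.2 mM.
Then v = 20.9 × 5.51/(12.2 + 5.51) = 6.50 μmol/min.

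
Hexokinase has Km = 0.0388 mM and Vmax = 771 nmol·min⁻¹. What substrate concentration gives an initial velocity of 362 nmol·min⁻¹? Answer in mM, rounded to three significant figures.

0.0343 mM

The required fractional saturation is v/Vmax = 362/771 = 0.4695.
Then [S]/(Km+[S]) = 0.4695 ⇒ [S] = 0.0388 × 0.4695/(1 − 0.4695) = 0.0343 mM.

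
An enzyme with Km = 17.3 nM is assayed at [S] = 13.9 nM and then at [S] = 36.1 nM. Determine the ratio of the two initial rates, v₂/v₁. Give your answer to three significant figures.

The fractional saturations are [S]/(Km+[S]) = 13.9/31.20 = 0.4455 and 36.1/53.40 = 0.6760.
v₂/v₁ is just their ratio: 0.6760/0.4455 = 1.52.

1.52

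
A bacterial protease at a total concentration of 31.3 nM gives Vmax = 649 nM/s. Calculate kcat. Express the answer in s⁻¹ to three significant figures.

kcat = Vmax/[E]total = 649 nM/s / 31.3 nM = 20.7 s⁻¹.

20.7 s⁻¹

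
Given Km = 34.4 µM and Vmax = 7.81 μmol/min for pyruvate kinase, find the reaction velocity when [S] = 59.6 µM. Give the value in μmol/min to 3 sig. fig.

v = Vmax·[S]/(Km + [S]) = 7.81 × 59.6 / (34.4 + 59.6)
  = 465.5 / 94.00 = 4.95 μmol/min.

4.95 μmol/min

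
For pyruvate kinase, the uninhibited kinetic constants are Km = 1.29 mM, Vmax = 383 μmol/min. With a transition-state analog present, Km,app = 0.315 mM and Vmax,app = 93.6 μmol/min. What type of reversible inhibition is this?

uncompetitive

Both Km and Vmax decrease by the same factor (~4.09-fold) — characteristic of uncompetitive inhibition.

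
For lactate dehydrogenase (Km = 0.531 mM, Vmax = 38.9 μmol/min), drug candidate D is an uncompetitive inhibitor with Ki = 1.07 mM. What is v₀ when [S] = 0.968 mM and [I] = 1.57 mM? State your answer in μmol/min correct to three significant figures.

12.9 μmol/min

α = 1 + [I]/Ki = 1 + 1.57/1.07 = 2.467.
For an uncompetitive inhibitor, both parameters are divided by α, giving Vmax/α and Km/α: Km,app = 0.215 mM, Vmax,app = 15.8 μmol/min.
v = Vmax,app·[S]/(Km,app + [S]) = 15.8 × 0.968/(0.215 + 0.968) = 12.9 μmol/min.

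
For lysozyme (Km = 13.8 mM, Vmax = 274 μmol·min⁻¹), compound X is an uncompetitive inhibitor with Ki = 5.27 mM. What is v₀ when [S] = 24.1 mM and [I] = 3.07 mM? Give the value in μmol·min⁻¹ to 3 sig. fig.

α = 1 + [I]/Ki = 1 + 3.07/5.27 = 1.583.
For an uncompetitive inhibitor, both parameters are divided by α, giving Vmax/α and Km/α: Km,app = 8.72 mM, Vmax,app = 173 μmol·min⁻¹.
v = Vmax,app·[S]/(Km,app + [S]) = 173 × 24.1/(8.72 + 24.1) = 127 μmol·min⁻¹.

127 μmol·min⁻¹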